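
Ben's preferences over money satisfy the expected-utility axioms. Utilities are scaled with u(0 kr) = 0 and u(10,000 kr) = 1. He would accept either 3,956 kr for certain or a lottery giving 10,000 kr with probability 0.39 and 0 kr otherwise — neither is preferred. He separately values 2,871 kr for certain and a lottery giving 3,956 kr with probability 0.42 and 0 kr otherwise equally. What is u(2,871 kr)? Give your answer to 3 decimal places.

The first gamble pins u(3,956 kr): it must equal 0.39·1 + 0.61·0 = 0.39.
Chaining: u(2,871 kr) = 0.42·0.39 + 0.58·0.00 = 0.1638.

0.164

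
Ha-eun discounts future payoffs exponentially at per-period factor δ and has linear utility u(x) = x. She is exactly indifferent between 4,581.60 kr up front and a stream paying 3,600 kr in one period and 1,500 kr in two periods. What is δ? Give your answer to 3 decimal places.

δ ≈ 0.920

Equating present values: 4581.60 = 3600δ + 1500δ².
That is, 1500δ² + 3600δ − 4581.60 = 0, a quadratic in δ.
By the quadratic formula (taking the positive root), δ = (−3600 + √40449600.00) / 3000 ≈ 0.920.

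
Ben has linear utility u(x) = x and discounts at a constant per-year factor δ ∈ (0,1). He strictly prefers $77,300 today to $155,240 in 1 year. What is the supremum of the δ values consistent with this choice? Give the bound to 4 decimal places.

The preference means 77300 > δ·155240.
So δ < 77300/155240 = 0.49794.

δ < 0.4979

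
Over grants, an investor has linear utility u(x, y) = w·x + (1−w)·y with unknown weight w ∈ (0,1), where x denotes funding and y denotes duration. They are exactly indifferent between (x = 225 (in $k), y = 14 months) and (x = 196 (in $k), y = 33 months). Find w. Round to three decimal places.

Equating utilities: w·225 + (1−w)·14 = w·196 + (1−w)·33.
w·(225−196) = (1−w)·(33−14), i.e. w·29 = (1−w)·19.
So w/(1−w) = 19/29 = 0.6552, giving w = 19/(29+19) = 0.396.

w = 0.396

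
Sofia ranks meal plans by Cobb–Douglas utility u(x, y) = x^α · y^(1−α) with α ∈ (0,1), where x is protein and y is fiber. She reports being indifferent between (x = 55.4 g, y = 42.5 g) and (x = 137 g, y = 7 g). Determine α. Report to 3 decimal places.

Indifference: 55.4^α · 42.5^(1−α) = 137^α · 7^(1−α).
Taking logs: α·ln 55.4 + (1−α)·ln 42.5 = α·ln 137 + (1−α)·ln 7, i.e. α·-0.905401 = (1−α)·-1.803594.
Thus α·(-2.708995) = -1.803594, so α = -1.803594/-2.708995 ≈ 0.666.

α ≈ 0.666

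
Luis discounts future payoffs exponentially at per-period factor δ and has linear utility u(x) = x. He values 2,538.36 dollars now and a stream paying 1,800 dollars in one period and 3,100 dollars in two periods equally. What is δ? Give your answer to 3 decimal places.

Present value of the stream is 1800·δ + 3100·δ². Indifference gives 1800δ + 3100δ² = 2538.36.
Rearranged: 3100δ² + 1800δ − 2538.36 = 0.
δ = (−1800 + √(1800² + 4·3100·2538.36)) / (2·3100) = (−1800 + √34715664.00) / 6200 ≈ 0.660.

δ ≈ 0.660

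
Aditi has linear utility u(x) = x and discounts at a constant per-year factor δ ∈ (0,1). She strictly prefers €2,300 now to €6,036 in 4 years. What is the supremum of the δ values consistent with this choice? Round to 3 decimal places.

δ < 0.786

The preference means 2300 > δ^4·6036.
Dividing by 6036: δ^4 < 0.38105. Both sides are positive, so the 4th root keeps the direction.
δ < 0.38105^(1/4) = 0.786.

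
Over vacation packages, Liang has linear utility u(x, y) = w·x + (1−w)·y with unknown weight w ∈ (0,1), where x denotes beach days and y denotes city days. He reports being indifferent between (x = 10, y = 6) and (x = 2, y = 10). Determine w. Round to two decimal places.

u(10,6) = u(2,10) means w·10 + (1−w)·6 = w·2 + (1−w)·10.
Rearranging, 8·w − 4·(1−w) = 0.
So w/(1−w) = 4/8 = 0.5000, giving w = 4/(8+4) = 0.33.

w = 0.33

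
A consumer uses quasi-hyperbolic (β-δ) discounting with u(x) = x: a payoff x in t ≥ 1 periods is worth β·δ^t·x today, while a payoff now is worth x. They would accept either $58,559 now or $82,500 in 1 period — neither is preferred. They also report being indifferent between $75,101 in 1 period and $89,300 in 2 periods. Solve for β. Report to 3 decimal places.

β ≈ 0.844

From the later pair, β·δ^1·75101 = β·δ^2·89300; dividing through, δ = 75101/89300 = 0.84100.
The first indifference: 58559 = β·δ·82500, so β = 58559/(δ·82500) = 58559/(0.84100·82500) ≈ 0.844.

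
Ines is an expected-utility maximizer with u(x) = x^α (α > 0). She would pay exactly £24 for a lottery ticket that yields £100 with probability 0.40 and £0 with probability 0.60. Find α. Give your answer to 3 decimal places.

α ≈ 0.642

Since u(0) = 0, the lottery's EU is 0.40·100^α.
Setting u(24) equal to that: 24^α = 0.40·100^α ⇒ (24/100)^α = 0.40.
Take logs: α = ln 0.40 / ln(24/100) ≈ 0.64206.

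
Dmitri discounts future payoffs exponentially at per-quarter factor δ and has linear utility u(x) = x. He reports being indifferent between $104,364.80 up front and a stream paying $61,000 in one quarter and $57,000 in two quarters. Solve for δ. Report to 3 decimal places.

δ ≈ 0.920

The stream is worth 61000δ + 57000δ² today, so 61000δ + 57000δ² = 104364.80.
Rearranged: 57000δ² + 61000δ − 104364.80 = 0.
δ = (−61000 + √(61000² + 4·57000·104364.80)) / (2·57000) = (−61000 + √27516174400.00) / 114000 ≈ 0.920.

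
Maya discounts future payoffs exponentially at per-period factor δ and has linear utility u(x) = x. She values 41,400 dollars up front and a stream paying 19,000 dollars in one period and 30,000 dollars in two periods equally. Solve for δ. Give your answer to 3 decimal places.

δ ≈ 0.900

Present value of the stream is 19000·δ + 30000·δ². Indifference gives 19000δ + 30000δ² = 41400.
Rearranged: 30000δ² + 19000δ − 41400 = 0.
By the quadratic formula (taking the positive root), δ = (−19000 + √5329000000.00) / 60000 ≈ 0.900.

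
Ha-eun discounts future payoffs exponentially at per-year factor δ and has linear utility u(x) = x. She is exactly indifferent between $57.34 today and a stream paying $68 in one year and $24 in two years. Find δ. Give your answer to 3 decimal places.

The stream is worth 68δ + 24δ² today, so 68δ + 24δ² = 57.34.
Rearranged: 24δ² + 68δ − 57.34 = 0.
By the quadratic formula (taking the positive root), δ = (−68 + √10128.64) / 48 ≈ 0.680.

δ ≈ 0.680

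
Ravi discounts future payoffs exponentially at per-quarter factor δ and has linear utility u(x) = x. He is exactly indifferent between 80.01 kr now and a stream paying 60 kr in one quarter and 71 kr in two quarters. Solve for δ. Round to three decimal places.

δ ≈ 0.720

Present value of the stream is 60·δ + 71·δ². Indifference gives 60δ + 71δ² = 80.01.
Rearranged: 71δ² + 60δ − 80.01 = 0.
The positive root is δ = [−60 + √(60² + 4·71·80.01)] / (2·71) = (−60 + 162.243)/142 ≈ 0.720.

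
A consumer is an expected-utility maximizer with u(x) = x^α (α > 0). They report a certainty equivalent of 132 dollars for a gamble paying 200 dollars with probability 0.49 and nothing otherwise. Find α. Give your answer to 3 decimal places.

α ≈ 1.717

Since u(0) = 0, the lottery's EU is 0.49·200^α.
Indifference: 132^α = 0.49·200^α, so (132/200)^α = 0.49.
Take logs: α = ln 0.49 / ln(132/200) ≈ 1.71678.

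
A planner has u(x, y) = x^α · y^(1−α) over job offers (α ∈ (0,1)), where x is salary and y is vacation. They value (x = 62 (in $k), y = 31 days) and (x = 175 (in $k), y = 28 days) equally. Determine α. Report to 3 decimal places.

Indifference: 62^α · 31^(1−α) = 175^α · 28^(1−α).
Taking logs: α·ln 62 + (1−α)·ln 31 = α·ln 175 + (1−α)·ln 28, i.e. α·-1.037652 = (1−α)·-0.101783.
With A = -1.037652 and B = -0.101783: α·A = (1−α)·B, so α = B/(A+B) = -0.101783/-1.139435 ≈ 0.089.

α ≈ 0.089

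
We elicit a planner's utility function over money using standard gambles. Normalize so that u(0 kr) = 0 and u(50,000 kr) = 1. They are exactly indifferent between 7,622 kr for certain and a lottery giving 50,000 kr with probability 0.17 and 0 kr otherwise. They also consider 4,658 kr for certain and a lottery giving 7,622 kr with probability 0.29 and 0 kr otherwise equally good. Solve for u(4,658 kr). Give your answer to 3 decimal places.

0.049

First, u(7,622 kr) = 0.17·u(50,000 kr) + 0.83·u(0 kr) = 0.17.
The second indifference gives u(4,658 kr) = 0.29·u(7,622 kr) + 0.71·u(0 kr) = 0.29·0.17 + 0.71·0.00 = 0.0493.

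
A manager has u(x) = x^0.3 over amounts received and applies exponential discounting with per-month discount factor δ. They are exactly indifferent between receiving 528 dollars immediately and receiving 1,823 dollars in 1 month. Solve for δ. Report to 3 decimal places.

δ ≈ 0.690

The payoff in 1 month is discounted by δ, so u(528) = δ·u(1823) and δ = u(528)/u(1823).
With u(x) = x^0.3: δ = 528^0.3/1823^0.3 = (528/1823)^0.3 = 0.68953.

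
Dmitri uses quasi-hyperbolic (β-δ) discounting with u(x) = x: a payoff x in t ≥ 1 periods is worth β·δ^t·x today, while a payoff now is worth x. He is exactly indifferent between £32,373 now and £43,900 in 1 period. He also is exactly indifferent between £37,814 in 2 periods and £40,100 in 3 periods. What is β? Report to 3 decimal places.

From the later pair, β·δ^2·37814 = β·δ^3·40100; dividing through, δ = 37814/40100 = 0.94299.
The first indifference: 32373 = β·δ·43900, so β = 32373/(δ·43900) = 32373/(0.94299·43900) ≈ 0.782.

β ≈ 0.782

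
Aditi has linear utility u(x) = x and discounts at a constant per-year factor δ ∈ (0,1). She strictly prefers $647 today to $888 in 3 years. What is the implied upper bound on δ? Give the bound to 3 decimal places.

δ < 0.900

Comparing present values: 647 > δ^3·888.
Dividing by 888: δ^3 < 0.72860. Both sides are positive, so the cube root keeps the direction.
δ < (647/888)^(1/3) ≈ 0.900.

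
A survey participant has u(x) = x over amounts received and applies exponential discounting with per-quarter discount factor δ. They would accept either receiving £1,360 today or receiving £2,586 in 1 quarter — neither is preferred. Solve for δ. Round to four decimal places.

δ ≈ 0.5259

Indifference means u(1360) = δ · u(2586), so δ = u(1360)/u(2586).
With u(x) = x: δ = 1360/2586 = 0.52591.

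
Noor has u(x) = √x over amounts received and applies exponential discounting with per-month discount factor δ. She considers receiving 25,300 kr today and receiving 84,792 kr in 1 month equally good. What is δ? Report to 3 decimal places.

Indifference means u(25300) = δ · u(84792), so δ = u(25300)/u(84792).
Since u(x) = √x, δ = √(25300/84792) = 0.54624.

δ ≈ 0.546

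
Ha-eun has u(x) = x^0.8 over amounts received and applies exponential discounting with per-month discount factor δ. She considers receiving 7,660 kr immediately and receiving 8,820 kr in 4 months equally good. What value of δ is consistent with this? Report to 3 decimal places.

Indifference means u(7660) = δ^4 · u(8820), so δ^4 = u(7660)/u(8820).
With u(x) = x^0.8: δ^4 = 7660^0.8/8820^0.8 = (7660/8820)^0.8 = 0.89332.
Taking the 4th root: δ = 0.89332^(1/4) ≈ 0.972.

δ ≈ 0.972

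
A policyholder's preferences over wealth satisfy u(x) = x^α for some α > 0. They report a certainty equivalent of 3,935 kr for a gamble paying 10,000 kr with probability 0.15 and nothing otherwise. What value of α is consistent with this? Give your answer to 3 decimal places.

α ≈ 2.034

The lottery's expected utility is 0.15·u(10000) + 0.85·u(0) = 0.15·10000^α (since u(0) = 0 for α > 0).
Setting u(3935) equal to that: 3935^α = 0.15·10000^α ⇒ (3935/10000)^α = 0.15.
Take logs: α = ln 0.15 / ln(3935/10000) ≈ 2.03407.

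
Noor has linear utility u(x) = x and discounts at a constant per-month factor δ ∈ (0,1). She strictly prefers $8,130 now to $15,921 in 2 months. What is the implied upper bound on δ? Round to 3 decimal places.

The preference means 8130 > δ^2·15921.
Hence δ^2 < 8130/15921 = 0.51065, and x ↦ x^(1/2) is increasing on (0,∞).
δ < 0.51065^(1/2) = 0.715.

δ < 0.715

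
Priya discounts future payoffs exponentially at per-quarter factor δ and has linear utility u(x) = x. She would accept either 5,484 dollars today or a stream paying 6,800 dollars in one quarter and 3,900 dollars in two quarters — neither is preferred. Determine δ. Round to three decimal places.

The stream is worth 6800δ + 3900δ² today, so 6800δ + 3900δ² = 5484.
So 3900δ² + 6800δ − 5484 = 0.
δ = (−6800 + √(6800² + 4·3900·5484)) / (2·3900) = (−6800 + √131790400.00) / 7800 ≈ 0.600.

δ ≈ 0.600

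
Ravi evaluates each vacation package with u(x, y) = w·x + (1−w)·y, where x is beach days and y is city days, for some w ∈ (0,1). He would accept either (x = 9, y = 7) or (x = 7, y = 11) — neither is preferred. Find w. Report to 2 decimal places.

w = 0.67

Equating utilities: w·9 + (1−w)·7 = w·7 + (1−w)·11.
Rearranging, 2·w − 4·(1−w) = 0.
Hence w = 4/(2+4) = 4/6 = 0.67.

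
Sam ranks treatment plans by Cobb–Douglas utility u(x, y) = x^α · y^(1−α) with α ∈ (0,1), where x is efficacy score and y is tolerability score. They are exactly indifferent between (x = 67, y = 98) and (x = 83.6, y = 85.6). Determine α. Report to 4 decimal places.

Indifference: 67^α · 98^(1−α) = 83.6^α · 85.6^(1−α).
Taking logs: α·ln 67 + (1−α)·ln 98 = α·ln 83.6 + (1−α)·ln 85.6, i.e. α·-0.2213509 = (1−α)·-0.1352822.
With A = -0.2213509 and B = -0.1352822: α·A = (1−α)·B, so α = B/(A+B) = -0.1352822/-0.3566331 ≈ 0.3793.

α ≈ 0.3793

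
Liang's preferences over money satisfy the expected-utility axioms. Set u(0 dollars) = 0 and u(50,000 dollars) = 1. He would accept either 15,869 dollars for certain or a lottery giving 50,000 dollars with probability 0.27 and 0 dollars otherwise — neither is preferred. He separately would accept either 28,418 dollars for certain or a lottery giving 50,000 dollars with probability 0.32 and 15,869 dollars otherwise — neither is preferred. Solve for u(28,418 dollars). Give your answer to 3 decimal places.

0.504

From the first indifference, u(15,869 dollars) = 0.27·u(50,000 dollars) + 0.73·u(0 dollars) = 0.27·1 + 0.73·0 = 0.27.
The second indifference gives u(28,418 dollars) = 0.32·u(50,000 dollars) + 0.68·u(15,869 dollars) = 0.32·1.00 + 0.68·0.27 = 0.5036.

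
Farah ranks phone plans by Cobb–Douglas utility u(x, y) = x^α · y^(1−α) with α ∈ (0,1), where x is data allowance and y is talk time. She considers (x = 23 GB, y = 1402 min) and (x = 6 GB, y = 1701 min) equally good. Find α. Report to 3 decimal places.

Indifference: 23^α · 1402^(1−α) = 6^α · 1701^(1−α).
(23/6)^α = (1701/1402)^(1−α); take logs: α·ln(23/6) = (1−α)·ln(1701/1402), i.e. α·1.343735 = (1−α)·0.193317.
With A = 1.343735 and B = 0.193317: α·A = (1−α)·B, so α = B/(A+B) = 0.193317/1.537052 ≈ 0.126.

α ≈ 0.126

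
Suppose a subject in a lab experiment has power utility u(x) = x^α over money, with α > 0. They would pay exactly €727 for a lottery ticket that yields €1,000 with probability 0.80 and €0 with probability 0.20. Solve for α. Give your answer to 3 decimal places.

Since u(0) = 0, the lottery's EU is 0.80·1000^α.
Setting u(727) equal to that: 727^α = 0.80·1000^α ⇒ (727/1000)^α = 0.80.
α = ln(0.80) / ln(727/1000) = -0.223144/-0.318829 ≈ 0.700.

α ≈ 0.700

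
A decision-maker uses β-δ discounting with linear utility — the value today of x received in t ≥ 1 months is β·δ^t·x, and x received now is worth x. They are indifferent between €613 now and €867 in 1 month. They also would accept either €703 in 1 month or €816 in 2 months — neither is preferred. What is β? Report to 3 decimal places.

Both payoffs in the second observation are in the future, so β drops out: δ^1·703 = δ^2·816 ⇒ δ = 703/816 = 0.86152.
Substituting δ into 613 = β·δ·867: β = 613/(746.938) ≈ 0.821.

β ≈ 0.821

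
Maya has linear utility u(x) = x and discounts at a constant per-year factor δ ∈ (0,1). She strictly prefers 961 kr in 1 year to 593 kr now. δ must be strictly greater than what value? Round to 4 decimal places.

δ > 0.6171

The preference means 593 < δ·961.
Dividing through by 961 gives δ > 0.61707.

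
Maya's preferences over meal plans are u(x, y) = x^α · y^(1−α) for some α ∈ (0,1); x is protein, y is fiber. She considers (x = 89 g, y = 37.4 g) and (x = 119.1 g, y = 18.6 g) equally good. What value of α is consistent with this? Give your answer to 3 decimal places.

Set the two utilities equal: 89^α·37.4^(1−α) = 119.1^α·18.6^(1−α).
(89/119.1)^α = (18.6/37.4)^(1−α); take logs: α·ln(89/119.1) = (1−α)·ln(18.6/37.4), i.e. α·-0.291327 = (1−α)·-0.698509.
With A = -0.291327 and B = -0.698509: α·A = (1−α)·B, so α = B/(A+B) = -0.698509/-0.989836 ≈ 0.706.

α ≈ 0.706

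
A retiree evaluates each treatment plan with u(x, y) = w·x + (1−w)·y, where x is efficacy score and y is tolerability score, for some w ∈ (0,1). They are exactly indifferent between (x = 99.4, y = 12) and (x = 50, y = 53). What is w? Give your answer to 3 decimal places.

w = 0.454

u(99.4,12) = u(50,53) means w·99.4 + (1−w)·12 = w·50 + (1−w)·53.
Rearranging, 49.4·w − 41·(1−w) = 0.
So w/(1−w) = 41/49.4 = 0.8300, giving w = 41/(49.4+41) = 0.454.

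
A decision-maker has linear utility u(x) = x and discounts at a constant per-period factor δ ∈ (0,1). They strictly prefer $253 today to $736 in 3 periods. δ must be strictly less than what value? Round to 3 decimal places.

The preference means 253 > δ^3·736.
So δ^3 < 253/736 = 0.34375; taking the cube root of both positive sides preserves the inequality.
δ < 0.34375^(1/3) = 0.701.

δ < 0.701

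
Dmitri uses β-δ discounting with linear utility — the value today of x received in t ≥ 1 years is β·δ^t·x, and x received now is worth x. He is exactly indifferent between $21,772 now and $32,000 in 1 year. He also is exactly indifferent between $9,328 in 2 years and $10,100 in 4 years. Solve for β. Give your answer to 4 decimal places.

β ≈ 0.7080

From the later pair, β·δ^2·9328 = β·δ^4·10100; dividing through, δ^2 = 9328/10100 = 0.92356, so δ = 0.96102.
The first indifference: 21772 = β·δ·32000, so β = 21772/(δ·32000) = 21772/(0.96102·32000) ≈ 0.7080.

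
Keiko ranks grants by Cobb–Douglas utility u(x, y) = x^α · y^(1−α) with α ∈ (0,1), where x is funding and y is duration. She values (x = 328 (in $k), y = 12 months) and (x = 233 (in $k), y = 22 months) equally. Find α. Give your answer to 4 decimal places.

α ≈ 0.6393

Set the two utilities equal: 328^α·12^(1−α) = 233^α·22^(1−α).
(328/233)^α = (22/12)^(1−α); take logs: α·ln(328/233) = (1−α)·ln(22/12), i.e. α·0.3419752 = (1−α)·0.6061358.
Thus α·(0.9481110) = 0.6061358, so α = 0.6061358/0.9481110 ≈ 0.6393.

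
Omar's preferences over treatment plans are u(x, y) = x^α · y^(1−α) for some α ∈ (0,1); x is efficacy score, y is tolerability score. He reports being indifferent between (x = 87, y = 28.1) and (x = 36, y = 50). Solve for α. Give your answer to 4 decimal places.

The Cobb–Douglas utilities coincide, so 87^α·28.1^(1−α) = 36^α·50^(1−α).
Taking logs: α·ln 87 + (1−α)·ln 28.1 = α·ln 36 + (1−α)·ln 50, i.e. α·0.8823892 = (1−α)·0.5762534.
So α/(1−α) = (0.5762534)/(0.8823892) = 0.6530604, and α = 0.6530604/1.6530604 ≈ 0.3951.

α ≈ 0.3951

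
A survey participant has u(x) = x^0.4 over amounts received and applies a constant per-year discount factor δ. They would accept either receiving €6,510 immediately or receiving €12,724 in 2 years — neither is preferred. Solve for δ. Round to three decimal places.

Indifference means u(6510) = δ^2 · u(12724), so δ^2 = u(6510)/u(12724).
With u(x) = x^0.4: δ^2 = 6510^0.4/12724^0.4 = (6510/12724)^0.4 = 0.76486.
Taking the square root: δ = 0.76486^(1/2) ≈ 0.875.

δ ≈ 0.875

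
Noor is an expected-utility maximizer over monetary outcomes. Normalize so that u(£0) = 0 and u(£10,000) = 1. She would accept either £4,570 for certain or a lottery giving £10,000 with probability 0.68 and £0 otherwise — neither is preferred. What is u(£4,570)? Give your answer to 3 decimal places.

By the standard-gamble method, u(£4,570) is just the indifference probability on the best outcome: 0.68.

0.680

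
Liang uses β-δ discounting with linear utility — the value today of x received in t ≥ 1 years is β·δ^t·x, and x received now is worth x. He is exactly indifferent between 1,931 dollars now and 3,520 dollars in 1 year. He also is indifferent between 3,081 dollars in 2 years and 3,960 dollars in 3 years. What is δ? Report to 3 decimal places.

Both payoffs in the second observation are in the future, so β drops out: δ^2·3081 = δ^3·3960 ⇒ δ = 3081/3960 = 0.77803.

δ ≈ 0.778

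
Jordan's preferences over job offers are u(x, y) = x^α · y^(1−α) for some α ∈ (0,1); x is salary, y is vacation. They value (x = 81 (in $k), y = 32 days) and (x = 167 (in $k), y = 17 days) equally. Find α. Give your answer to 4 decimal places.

α ≈ 0.4664

Indifference: 81^α · 32^(1−α) = 167^α · 17^(1−α).
(81/167)^α = (17/32)^(1−α); take logs: α·ln(81/167) = (1−α)·ln(17/32), i.e. α·-0.7235447 = (1−α)·-0.6325226.
So α/(1−α) = (-0.6325226)/(-0.7235447) = 0.8741998, and α = 0.8741998/1.8741998 ≈ 0.4664.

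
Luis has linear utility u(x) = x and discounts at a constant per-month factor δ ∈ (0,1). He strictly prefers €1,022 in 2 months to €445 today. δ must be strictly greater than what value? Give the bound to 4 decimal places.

δ > 0.6599

Comparing present values: 445 < δ^2·1022.
Hence δ^2 > 445/1022 = 0.43542, and x ↦ x^(1/2) is increasing on (0,∞).
δ > 0.43542^(1/2) = 0.6599.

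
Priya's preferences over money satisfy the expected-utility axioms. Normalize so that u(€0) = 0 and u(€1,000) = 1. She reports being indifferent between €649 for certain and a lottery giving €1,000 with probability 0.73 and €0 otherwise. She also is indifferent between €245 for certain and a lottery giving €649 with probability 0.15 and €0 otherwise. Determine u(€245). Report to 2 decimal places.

From the first indifference, u(€649) = 0.73·u(€1,000) + 0.27·u(€0) = 0.73·1 + 0.27·0 = 0.73.
The second indifference gives u(€245) = 0.15·u(€649) + 0.85·u(€0) = 0.15·0.73 + 0.85·0.00 = 0.1095.

0.11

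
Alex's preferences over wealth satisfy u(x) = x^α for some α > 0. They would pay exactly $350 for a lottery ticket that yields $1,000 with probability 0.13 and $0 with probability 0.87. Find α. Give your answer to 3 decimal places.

EU(lottery) = 0.13·1000^α + 0.87·0 = 0.13·1000^α.
Setting u(350) equal to that: 350^α = 0.13·1000^α ⇒ (350/1000)^α = 0.13.
α = ln(0.13) / ln(350/1000) = -2.040221/-1.049822 ≈ 1.943.

α ≈ 1.943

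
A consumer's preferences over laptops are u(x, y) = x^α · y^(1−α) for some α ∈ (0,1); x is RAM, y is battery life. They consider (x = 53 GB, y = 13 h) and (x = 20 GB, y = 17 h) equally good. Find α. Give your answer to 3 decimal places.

α ≈ 0.216

Set the two utilities equal: 53^α·13^(1−α) = 20^α·17^(1−α).
(53/20)^α = (17/13)^(1−α); take logs: α·ln(53/20) = (1−α)·ln(17/13), i.e. α·0.974560 = (1−α)·0.268264.
So α/(1−α) = (0.268264)/(0.974560) = 0.275267, and α = 0.275267/1.275267 ≈ 0.216.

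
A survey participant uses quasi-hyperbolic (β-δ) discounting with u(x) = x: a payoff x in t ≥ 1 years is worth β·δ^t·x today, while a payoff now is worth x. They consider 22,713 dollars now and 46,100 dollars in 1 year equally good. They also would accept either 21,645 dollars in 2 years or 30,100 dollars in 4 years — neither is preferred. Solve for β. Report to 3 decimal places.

β ≈ 0.581

From the later pair, β·δ^2·21645 = β·δ^4·30100; dividing through, δ^2 = 21645/30100 = 0.71910, so δ = 0.84800.
Substituting δ into 22713 = β·δ·46100: β = 22713/(39092.773) ≈ 0.581.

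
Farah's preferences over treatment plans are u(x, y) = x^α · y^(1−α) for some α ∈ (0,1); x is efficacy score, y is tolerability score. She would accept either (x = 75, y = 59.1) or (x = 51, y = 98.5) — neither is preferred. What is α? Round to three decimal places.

Set the two utilities equal: 75^α·59.1^(1−α) = 51^α·98.5^(1−α).
(75/51)^α = (98.5/59.1)^(1−α); take logs: α·ln(75/51) = (1−α)·ln(98.5/59.1), i.e. α·0.385662 = (1−α)·0.510826.
With A = 0.385662 and B = 0.510826: α·A = (1−α)·B, so α = B/(A+B) = 0.510826/0.896488 ≈ 0.570.

α ≈ 0.570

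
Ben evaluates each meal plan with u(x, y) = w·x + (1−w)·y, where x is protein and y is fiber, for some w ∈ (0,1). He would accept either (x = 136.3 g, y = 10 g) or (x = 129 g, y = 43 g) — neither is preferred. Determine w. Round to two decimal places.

Indifference: w·136.3 + (1−w)·10 = w·129 + (1−w)·43.
w·(136.3−129) = (1−w)·(43−10), i.e. w·7.3 = (1−w)·33.
The marginal rate of substitution is 33/7.3, so w = 33/(7.3+33) = 0.82.

w = 0.82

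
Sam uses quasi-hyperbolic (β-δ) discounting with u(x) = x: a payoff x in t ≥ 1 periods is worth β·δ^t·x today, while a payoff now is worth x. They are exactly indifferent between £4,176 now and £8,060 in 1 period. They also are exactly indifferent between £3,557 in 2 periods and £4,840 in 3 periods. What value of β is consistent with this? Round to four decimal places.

β ≈ 0.7050

The second indifference involves only future payoffs, so β cancels: β·δ^2·3557 = β·δ^3·4840, giving δ = 3557/4840 = 0.73492.
Now use the now-vs-future pair: 4176 = β·δ·8060 gives β = 4176/(0.73492·8060) ≈ 0.7050.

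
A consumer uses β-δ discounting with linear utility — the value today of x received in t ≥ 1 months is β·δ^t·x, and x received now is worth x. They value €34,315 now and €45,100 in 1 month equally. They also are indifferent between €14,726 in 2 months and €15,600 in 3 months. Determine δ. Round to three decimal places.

Both payoffs in the second observation are in the future, so β drops out: δ^2·14726 = δ^3·15600 ⇒ δ = 14726/15600 = 0.94397.

δ ≈ 0.944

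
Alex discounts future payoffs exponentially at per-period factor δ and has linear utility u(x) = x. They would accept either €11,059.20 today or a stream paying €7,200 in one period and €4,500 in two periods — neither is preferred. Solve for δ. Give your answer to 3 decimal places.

δ ≈ 0.960

The stream is worth 7200δ + 4500δ² today, so 7200δ + 4500δ² = 11059.20.
Rearranged: 4500δ² + 7200δ − 11059.20 = 0.
By the quadratic formula (taking the positive root), δ = (−7200 + √250905600.00) / 9000 ≈ 0.960.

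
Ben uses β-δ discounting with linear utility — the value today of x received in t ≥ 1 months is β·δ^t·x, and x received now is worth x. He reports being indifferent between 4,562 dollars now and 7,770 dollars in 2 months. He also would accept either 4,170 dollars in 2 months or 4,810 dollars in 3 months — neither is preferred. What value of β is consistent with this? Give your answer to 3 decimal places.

β ≈ 0.781

Both payoffs in the second observation are in the future, so β drops out: δ^2·4170 = δ^3·4810 ⇒ δ = 4170/4810 = 0.86694.
Now use the now-vs-future pair: 4562 = β·δ^2·7770 gives β = 4562/(0.75159·7770) ≈ 0.781.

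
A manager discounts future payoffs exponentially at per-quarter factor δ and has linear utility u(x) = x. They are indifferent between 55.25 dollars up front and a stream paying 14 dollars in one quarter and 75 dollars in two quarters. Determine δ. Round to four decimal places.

δ ≈ 0.7700

Equating present values: 55.25 = 14δ + 75δ².
So 75δ² + 14δ − 55.25 = 0.
δ = (−14 + √(14² + 4·75·55.25)) / (2·75) = (−14 + √16771.00) / 150 ≈ 0.7700.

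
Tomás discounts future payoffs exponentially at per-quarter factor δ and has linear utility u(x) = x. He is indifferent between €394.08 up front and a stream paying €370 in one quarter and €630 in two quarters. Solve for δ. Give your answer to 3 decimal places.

δ ≈ 0.550

Equating present values: 394.08 = 370δ + 630δ².
Rearranged: 630δ² + 370δ − 394.08 = 0.
δ = (−370 + √(370² + 4·630·394.08)) / (2·630) = (−370 + √1129981.60) / 1260 ≈ 0.550.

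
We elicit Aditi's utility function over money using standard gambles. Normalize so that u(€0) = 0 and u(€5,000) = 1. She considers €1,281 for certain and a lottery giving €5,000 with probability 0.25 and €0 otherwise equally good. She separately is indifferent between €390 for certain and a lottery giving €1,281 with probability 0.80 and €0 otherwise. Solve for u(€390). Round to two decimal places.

0.20

The first gamble pins u(€1,281): it must equal 0.25·1 + 0.75·0 = 0.25.
Then u(€390) = 0.80·u(€1,281) + 0.20·u(€0) = 0.80·0.25 + 0.20·0.00 = 0.2000.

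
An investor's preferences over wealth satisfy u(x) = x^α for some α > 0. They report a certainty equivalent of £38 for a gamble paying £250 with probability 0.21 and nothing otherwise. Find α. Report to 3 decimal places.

α ≈ 0.828

Since u(0) = 0, the lottery's EU is 0.21·250^α.
Equating: 38^α = 0.21·250^α, i.e. 0.1520^α = 0.21.
Taking logs: α·ln(38/250) = ln(0.21), so α = -1.560648 / -1.883875 ≈ 0.828.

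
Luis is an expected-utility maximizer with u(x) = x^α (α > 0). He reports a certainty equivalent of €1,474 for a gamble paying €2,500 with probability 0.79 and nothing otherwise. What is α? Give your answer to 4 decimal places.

α ≈ 0.4462

The lottery's expected utility is 0.79·u(2500) + 0.21·u(0) = 0.79·2500^α (since u(0) = 0 for α > 0).
Equating: 1474^α = 0.79·2500^α, i.e. 0.5896^α = 0.79.
α = ln(0.79) / ln(1474/2500) = -0.2357223/-0.5283109 ≈ 0.4462.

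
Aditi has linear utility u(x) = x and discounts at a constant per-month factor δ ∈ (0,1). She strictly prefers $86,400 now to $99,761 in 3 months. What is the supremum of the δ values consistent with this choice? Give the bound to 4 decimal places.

The preference means 86400 > δ^3·99761.
Hence δ^3 < 86400/99761 = 0.86607, and x ↦ x^(1/3) is increasing on (0,∞).
δ < (86400/99761)^(1/3) ≈ 0.9532.

δ < 0.9532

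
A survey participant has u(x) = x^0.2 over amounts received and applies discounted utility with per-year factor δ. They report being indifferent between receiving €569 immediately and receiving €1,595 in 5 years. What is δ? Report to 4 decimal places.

Equating discounted utilities: u(569) = δ^5·u(1595) ⇒ δ^5 = u(569)/u(1595).
Since u(x) = x^0.2, δ^5 = (569/1595)^0.2 = 0.35674^0.2 = 0.81371.
So δ = 0.81371^(1/5) ≈ 0.9596.

δ ≈ 0.9596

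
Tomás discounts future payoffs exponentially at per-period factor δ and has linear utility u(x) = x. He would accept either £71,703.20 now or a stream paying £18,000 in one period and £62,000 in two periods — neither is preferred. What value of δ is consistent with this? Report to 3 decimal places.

δ ≈ 0.940

The stream is worth 18000δ + 62000δ² today, so 18000δ + 62000δ² = 71703.20.
Rearranged: 62000δ² + 18000δ − 71703.20 = 0.
δ = (−18000 + √(18000² + 4·62000·71703.20)) / (2·62000) = (−18000 + √18106393600.00) / 124000 ≈ 0.940.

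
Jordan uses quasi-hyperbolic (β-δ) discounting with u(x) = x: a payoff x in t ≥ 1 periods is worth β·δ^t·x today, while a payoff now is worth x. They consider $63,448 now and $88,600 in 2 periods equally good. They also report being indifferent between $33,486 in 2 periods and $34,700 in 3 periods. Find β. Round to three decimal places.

β ≈ 0.769

The second indifference involves only future payoffs, so β cancels: β·δ^2·33486 = β·δ^3·34700, giving δ = 33486/34700 = 0.96501.
Substituting δ into 63448 = β·δ^2·88600: β = 63448/(82508.999) ≈ 0.769.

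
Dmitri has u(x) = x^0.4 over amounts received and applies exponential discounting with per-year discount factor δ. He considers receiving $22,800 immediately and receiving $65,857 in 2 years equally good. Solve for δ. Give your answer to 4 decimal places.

δ ≈ 0.8088

Equating discounted utilities: u(22800) = δ^2·u(65857) ⇒ δ^2 = u(22800)/u(65857).
Since u(x) = x^0.4, δ^2 = (22800/65857)^0.4 = 0.34620^0.4 = 0.65423.
So δ = 0.65423^(1/2) ≈ 0.8088.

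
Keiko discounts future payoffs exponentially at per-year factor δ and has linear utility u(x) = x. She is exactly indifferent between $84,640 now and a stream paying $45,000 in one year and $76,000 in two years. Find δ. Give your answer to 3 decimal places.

δ ≈ 0.800

The stream is worth 45000δ + 76000δ² today, so 45000δ + 76000δ² = 84640.
Rearranged: 76000δ² + 45000δ − 84640 = 0.
δ = (−45000 + √(45000² + 4·76000·84640)) / (2·76000) = (−45000 + √27755560000.00) / 152000 ≈ 0.800.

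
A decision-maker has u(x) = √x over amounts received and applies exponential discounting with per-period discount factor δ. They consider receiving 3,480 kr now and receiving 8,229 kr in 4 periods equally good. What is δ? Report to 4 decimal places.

The payoff in 4 periods is discounted by δ^4, so u(3480) = δ^4·u(8229) and δ^4 = u(3480)/u(8229).
With u(x) = √x: δ^4 = √3480/√8229 = √(3480/8229) = 0.65030.
Taking the 4th root: δ = 0.65030^(1/4) ≈ 0.8980.

δ ≈ 0.8980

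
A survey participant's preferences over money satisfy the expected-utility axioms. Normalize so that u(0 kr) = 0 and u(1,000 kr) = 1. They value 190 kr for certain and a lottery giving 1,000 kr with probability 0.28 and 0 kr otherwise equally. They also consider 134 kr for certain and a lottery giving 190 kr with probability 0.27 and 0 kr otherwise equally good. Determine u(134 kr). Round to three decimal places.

0.076

The first gamble pins u(190 kr): it must equal 0.28·1 + 0.72·0 = 0.28.
Chaining: u(134 kr) = 0.27·0.28 + 0.73·0.00 = 0.0756.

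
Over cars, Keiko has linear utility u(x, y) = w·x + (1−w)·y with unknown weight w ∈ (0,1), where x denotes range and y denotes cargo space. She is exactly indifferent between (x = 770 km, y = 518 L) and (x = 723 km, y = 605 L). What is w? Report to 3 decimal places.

w = 0.649

u(770,518) = u(723,605) means w·770 + (1−w)·518 = w·723 + (1−w)·605.
Rearranging, 47·w − 87·(1−w) = 0.
Hence w = 87/(47+87) = 87/134 = 0.649.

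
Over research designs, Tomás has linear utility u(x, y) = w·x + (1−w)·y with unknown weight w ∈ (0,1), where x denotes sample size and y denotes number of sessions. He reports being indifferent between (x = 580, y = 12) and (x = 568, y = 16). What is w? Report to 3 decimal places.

w = 0.250

Equating utilities: w·580 + (1−w)·12 = w·568 + (1−w)·16.
w·(580−568) = (1−w)·(16−12), i.e. w·12 = (1−w)·4.
So w/(1−w) = 4/12 = 0.3333, giving w = 4/(12+4) = 0.250.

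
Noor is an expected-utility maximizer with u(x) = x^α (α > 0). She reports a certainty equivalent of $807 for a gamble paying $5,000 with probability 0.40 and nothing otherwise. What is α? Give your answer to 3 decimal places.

α ≈ 0.502

Since u(0) = 0, the lottery's EU is 0.40·5000^α.
Equating: 807^α = 0.40·5000^α, i.e. 0.1614^α = 0.40.
Taking logs: α·ln(807/5000) = ln(0.40), so α = -0.916291 / -1.823870 ≈ 0.502.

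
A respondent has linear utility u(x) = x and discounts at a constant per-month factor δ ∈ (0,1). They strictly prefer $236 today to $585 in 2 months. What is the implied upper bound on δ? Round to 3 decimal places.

δ < 0.635

Comparing present values: 236 > δ^2·585.
So δ^2 < 236/585 = 0.40342; taking the square root of both positive sides preserves the inequality.
δ < (236/585)^(1/2) ≈ 0.635.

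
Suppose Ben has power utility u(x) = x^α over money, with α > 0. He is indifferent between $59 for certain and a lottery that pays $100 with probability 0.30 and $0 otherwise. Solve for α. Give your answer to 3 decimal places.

α ≈ 2.282

Since u(0) = 0, the lottery's EU is 0.30·100^α.
Equating: 59^α = 0.30·100^α, i.e. 0.5900^α = 0.30.
α = ln(0.30) / ln(59/100) = -1.203973/-0.527633 ≈ 2.282.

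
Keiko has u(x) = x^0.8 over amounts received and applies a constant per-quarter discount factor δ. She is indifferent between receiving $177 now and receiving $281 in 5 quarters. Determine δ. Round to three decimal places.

Equating discounted utilities: u(177) = δ^5·u(281) ⇒ δ^5 = u(177)/u(281).
Since u(x) = x^0.8, δ^5 = (177/281)^0.8 = 0.62989^0.8 = 0.69090.
Hence δ = (0.69090)^(1/5) = 0.92872.

δ ≈ 0.929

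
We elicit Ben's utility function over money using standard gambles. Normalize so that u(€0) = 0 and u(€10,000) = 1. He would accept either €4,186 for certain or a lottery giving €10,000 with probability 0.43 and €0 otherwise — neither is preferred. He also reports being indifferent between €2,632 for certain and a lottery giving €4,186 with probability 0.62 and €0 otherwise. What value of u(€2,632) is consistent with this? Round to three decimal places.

0.267

First, u(€4,186) = 0.43·u(€10,000) + 0.57·u(€0) = 0.43.
Chaining: u(€2,632) = 0.62·0.43 + 0.38·0.00 = 0.2666.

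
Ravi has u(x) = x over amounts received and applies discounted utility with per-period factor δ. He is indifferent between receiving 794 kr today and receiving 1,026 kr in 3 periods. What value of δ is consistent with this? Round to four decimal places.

Equating discounted utilities: u(794) = δ^3·u(1026) ⇒ δ^3 = u(794)/u(1026).
With u(x) = x: δ^3 = 794/1026 = 0.77388.
Hence δ = (0.77388)^(1/3) = 0.918102.

δ ≈ 0.9181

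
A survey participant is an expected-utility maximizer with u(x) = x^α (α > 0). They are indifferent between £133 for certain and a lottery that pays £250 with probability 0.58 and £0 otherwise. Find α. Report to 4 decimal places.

α ≈ 0.8631

EU(lottery) = 0.58·250^α + 0.42·0 = 0.58·250^α.
Setting u(133) equal to that: 133^α = 0.58·250^α ⇒ (133/250)^α = 0.58.
α = ln(0.58) / ln(133/250) = -0.5447272/-0.6311118 ≈ 0.8631.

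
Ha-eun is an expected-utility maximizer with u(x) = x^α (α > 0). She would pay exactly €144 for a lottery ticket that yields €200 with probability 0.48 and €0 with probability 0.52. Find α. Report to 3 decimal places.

α ≈ 2.234

Since u(0) = 0, the lottery's EU is 0.48·200^α.
Equating: 144^α = 0.48·200^α, i.e. 0.7200^α = 0.48.
Take logs: α = ln 0.48 / ln(144/200) ≈ 2.23428.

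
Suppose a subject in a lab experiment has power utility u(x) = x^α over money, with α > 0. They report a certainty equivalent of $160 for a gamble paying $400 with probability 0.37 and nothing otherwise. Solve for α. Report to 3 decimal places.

α ≈ 1.085

EU(lottery) = 0.37·400^α + 0.63·0 = 0.37·400^α.
Indifference: 160^α = 0.37·400^α, so (160/400)^α = 0.37.
Taking logs: α·ln(160/400) = ln(0.37), so α = -0.994252 / -0.916291 ≈ 1.085.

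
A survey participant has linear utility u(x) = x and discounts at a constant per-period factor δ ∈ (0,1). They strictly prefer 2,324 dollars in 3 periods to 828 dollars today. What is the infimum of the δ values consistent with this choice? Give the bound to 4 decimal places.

δ > 0.7089

Comparing present values: 828 < δ^3·2324.
Hence δ^3 > 828/2324 = 0.35628, and x ↦ x^(1/3) is increasing on (0,∞).
δ > (828/2324)^(1/3) ≈ 0.7089.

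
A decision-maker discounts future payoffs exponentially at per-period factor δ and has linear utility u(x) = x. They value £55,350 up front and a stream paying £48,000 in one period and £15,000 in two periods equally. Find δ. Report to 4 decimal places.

Equating present values: 55350 = 48000δ + 15000δ².
So 15000δ² + 48000δ − 55350 = 0.
δ = (−48000 + √(48000² + 4·15000·55350)) / (2·15000) = (−48000 + √5625000000.00) / 30000 ≈ 0.9000.

δ ≈ 0.9000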